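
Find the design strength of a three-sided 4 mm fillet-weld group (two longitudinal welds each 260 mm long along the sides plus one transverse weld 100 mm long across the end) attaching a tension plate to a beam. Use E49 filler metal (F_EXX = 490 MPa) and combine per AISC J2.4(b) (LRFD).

φR_n ≈ 387 kN

t_e = 0.707 × 4 = 2.828 mm.
R_nwl = 0.6 × 490 × 2.828 × 520 × 10⁻³ = 432.3 kN (longitudinal, 2 welds).
R_nwt = 0.6 × 490 × 2.828 × 100 × 10⁻³ = 83.14 kN (transverse, base value).
(i) R_nwl + R_nwt = 515.5 kN; (ii) 0.85 R_nwl + 1.5 R_nwt = 492.2 kN.
R_n = max = 515.5 kN [governs: (i)]; φR_n = 386.6 kN.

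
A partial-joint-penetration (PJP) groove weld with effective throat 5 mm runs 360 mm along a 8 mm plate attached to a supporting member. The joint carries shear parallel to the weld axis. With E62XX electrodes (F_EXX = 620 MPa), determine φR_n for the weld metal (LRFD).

Effective throat (given) t_e = 5 mm.
A_we = 5 × 360 = 1800 mm².
F_nw = 0.6 F_EXX = 372 MPa.
φR_n = 0.75 × 372 × 1800 × 10⁻³ = 502.2 kN.

φR_n ≈ 502 kN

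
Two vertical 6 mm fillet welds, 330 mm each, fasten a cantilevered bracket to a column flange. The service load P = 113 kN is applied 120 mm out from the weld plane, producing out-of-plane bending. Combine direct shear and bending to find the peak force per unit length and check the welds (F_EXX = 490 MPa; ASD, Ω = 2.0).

f_max ≈ 411 N/mm; adequate

L_w = 2 × 330 = 660 mm; section modulus (unit throat) S = 2 × L²/6 = 36300 mm².
Direct shear f_v = P/L_w = 113×10³/660 = 171.2 N/mm.
Moment M = P × e = 113×10³ × 120 = 13560000 N·mm; bending f_b = M/S = 373.6 N/mm.
f_max = √(f_v² + f_b²) = √(171.2² + 373.6²) = 410.9 N/mm.
r_n/Ω = (1/2.0) × 0.6 × 490 × (0.707 × 6) = 623.6 N/mm → adequate.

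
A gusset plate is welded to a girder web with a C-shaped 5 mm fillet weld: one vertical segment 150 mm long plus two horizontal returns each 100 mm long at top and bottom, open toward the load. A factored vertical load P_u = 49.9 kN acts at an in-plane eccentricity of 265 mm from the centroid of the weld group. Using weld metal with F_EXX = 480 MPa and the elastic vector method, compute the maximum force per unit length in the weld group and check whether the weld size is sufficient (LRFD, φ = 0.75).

f_max ≈ 871 N/mm; NOT adequate

Total weld length L_w = 350 mm. Treat welds as unit-width lines.
Centroid: x̄ = 2×100×50 / 350 = 28.57 mm from the vertical weld.
Polar moment about centroid: J = I_x + I_y = [150³/12 + 2×100×75²] + [150×28.57² + 2(100³/12 + 100×21.43²)] = 1787000 mm³.
Direct shear f_v = P/L_w = 49.9×10³ / 350 = 142.6 N/mm (vertical).
Torsion M = P·e = 49.9×10³ × 265 = 13224000 N·mm.
Critical point at (x, y) = (71.43, 75) from centroid. f_tx = M·y/J = 554.9 N/mm; f_ty = M·x/J = 528.5 N/mm.
Resultant f_max = √[f_tx² + (f_v + f_ty)²] = √[554.9² + (142.6 + 528.5)²] = 870.8 N/mm.
Capacity per unit length: φr_n = 0.75 × 0.6 × 480 × (0.707 × 5) = 763.6 N/mm.
870.8 > 763.6 → NOT adequate.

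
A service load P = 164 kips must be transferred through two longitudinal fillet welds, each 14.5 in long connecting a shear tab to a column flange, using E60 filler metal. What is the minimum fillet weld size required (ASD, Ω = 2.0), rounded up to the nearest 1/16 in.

E60XX → F_EXX = 60 ksi.
Total weld length L = 29 in.
Required throat t_e = P × Ω / (0.6 F_EXX × L) = 164 × 2.0 / (0.6 × 60 × 29) = 0.3142 in.
Required leg w = t_e / 0.707 = 0.4444 in → use 1/2 in.

w = 1/2 in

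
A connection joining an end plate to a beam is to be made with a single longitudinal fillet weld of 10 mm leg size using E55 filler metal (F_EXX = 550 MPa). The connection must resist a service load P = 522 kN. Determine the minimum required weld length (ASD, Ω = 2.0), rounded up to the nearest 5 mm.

L = 450 mm

Throat t_e = 0.707 × 10 = 7.07 mm.
r_n/Ω = (0.6 × 550 × 7.07) / 2.0 = 1167 N/mm = 1.167 kN/mm.
L_req = P / (r_n/Ω) = 522 / 1.167 = 447.5 mm total.
Round up → use L = 450 mm.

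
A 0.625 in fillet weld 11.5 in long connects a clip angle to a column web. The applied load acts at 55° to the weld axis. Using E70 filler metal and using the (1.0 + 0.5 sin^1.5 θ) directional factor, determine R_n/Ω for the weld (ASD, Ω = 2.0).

R_n/Ω ≈ 146 kips

E70XX → F_EXX = 70 ksi.
t_e = 0.707 × 0.625 = 0.4419 in; A_we = 0.4419 × 11.5 = 5.082 in².
Directional factor: 1.0 + 0.5 sin^1.5(55°) = 1.371.
F_nw = 0.6 × 70 × 1.371 = 57.57 ksi.
R_n/Ω = (57.57 × 5.082) / 2.0 = 146.3 kips.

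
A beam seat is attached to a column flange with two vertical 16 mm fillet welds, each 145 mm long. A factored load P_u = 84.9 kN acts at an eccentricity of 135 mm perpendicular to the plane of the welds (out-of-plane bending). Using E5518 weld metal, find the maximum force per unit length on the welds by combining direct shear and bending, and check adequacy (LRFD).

E55XX → F_EXX = 550 MPa.
L_w = 2 × 145 = 290 mm; section modulus (unit throat) S = 2 × L²/6 = 7008 mm².
Direct shear f_v = P/L_w = 84.9×10³/290 = 292.8 N/mm.
Moment M = P × e = 84.9×10³ × 135 = 11462000 N·mm; bending f_b = M/S = 1635 N/mm.
f_max = √(f_v² + f_b²) = √(292.8² + 1635²) = 1661 N/mm.
φr_n = 0.75 × 0.6 × 550 × (0.707 × 16) = 2800 N/mm → adequate.

f_max ≈ 1660 N/mm; adequate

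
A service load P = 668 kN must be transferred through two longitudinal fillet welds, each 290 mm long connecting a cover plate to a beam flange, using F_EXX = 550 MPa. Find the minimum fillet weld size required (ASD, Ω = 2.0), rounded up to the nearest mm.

Total weld length L = 580 mm.
Required throat t_e = P × Ω / (0.6 F_EXX × L) = 668 × 2.0 / (0.6 × 550 × 580 × 10⁻³) = 6.98 mm.
Required leg w = t_e / 0.707 = 9.873 mm → use 10 mm.

w = 10 mm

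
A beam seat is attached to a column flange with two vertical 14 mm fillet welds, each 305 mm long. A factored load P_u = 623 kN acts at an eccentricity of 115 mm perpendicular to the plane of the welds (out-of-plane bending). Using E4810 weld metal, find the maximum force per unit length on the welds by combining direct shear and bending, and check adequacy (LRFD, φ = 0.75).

f_max ≈ 2530 N/mm; NOT adequate

E48XX → F_EXX = 480 MPa.
L_w = 2 × 305 = 610 mm; section modulus (unit throat) S = 2 × L²/6 = 31010 mm².
Direct shear f_v = P/L_w = 623×10³/610 = 1021 N/mm.
Moment M = P × e = 623×10³ × 115 = 71645000 N·mm; bending f_b = M/S = 2311 N/mm.
f_max = √(f_v² + f_b²) = √(1021² + 2311²) = 2526 N/mm.
φr_n = 0.75 × 0.6 × 480 × (0.707 × 14) = 2138 N/mm → NOT adequate.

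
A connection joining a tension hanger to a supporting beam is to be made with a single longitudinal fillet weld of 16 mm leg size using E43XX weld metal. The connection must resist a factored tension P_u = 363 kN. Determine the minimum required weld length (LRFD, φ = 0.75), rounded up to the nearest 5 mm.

E43XX → F_EXX = 430 MPa.
Throat t_e = 0.707 × 16 = 11.31 mm.
φr_n = 0.75 × 0.6 × 430 × 11.31 × 10⁻³ = 2.189 kN/mm.
L_req = P_u / φr_n = 363 / 2.189 = 165.8 mm total.
Round up → use L = 170 mm.

L = 170 mm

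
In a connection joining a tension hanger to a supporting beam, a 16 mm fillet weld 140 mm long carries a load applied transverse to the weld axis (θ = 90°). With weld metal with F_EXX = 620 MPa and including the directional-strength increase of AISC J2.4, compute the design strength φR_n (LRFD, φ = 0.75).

φR_n ≈ 663 kN

t_e = 0.707 × 16 = 11.31 mm; A_we = 11.31 × 140 = 1584 mm².
Directional factor: 1.0 + 0.5 sin^1.5(90°) = 1.5.
F_nw = 0.6 × 620 × 1.5 = 558 MPa.
φR_n = 0.75 × 558 × 1584 × 10⁻³ = 662.8 kN.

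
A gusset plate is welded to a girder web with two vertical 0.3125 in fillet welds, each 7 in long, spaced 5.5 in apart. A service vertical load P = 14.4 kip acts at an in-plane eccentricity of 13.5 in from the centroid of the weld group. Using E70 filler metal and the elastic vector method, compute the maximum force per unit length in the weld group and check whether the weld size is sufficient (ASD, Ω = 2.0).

f_max ≈ 6 kip/in; NOT adequate

E70XX → F_EXX = 70 ksi.
Total weld length L_w = 14 in. Treat welds as unit-width lines.
Polar moment about centroid: J = 2[d³/12 + d(b/2)²] = 2[7³/12 + 7×2.75²] = 163 in³.
Direct shear f_v = P/L_w = 14.4 / 14 = 1.029 kip/in (vertical).
Torsion M = P·e = 14.4 × 13.5 = 194.4 kip·in.
Critical point at (x, y) = (2.75, 3.5) from centroid. f_tx = M·y/J = 4.173 kip/in; f_ty = M·x/J = 3.279 kip/in.
Resultant f_max = √[f_tx² + (f_v + f_ty)²] = √[4.173² + (1.029 + 3.279)²] = 5.997 kip/in.
Capacity per unit length: r_n/Ω = (1/2.0) × 0.6 × 70 × (0.707 × 0.3125) = 4.64 kip/in.
5.997 > 4.64 → NOT adequate.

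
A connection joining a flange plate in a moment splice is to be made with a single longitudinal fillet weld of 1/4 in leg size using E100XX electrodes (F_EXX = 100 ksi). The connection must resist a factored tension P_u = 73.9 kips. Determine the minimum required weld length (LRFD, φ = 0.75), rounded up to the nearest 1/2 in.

Throat t_e = 0.707 × 0.25 = 0.1767 in.
φr_n = 0.75 × 0.6 × 100 × 0.1767 = 7.954 kips/in.
L_req = P_u / φr_n = 73.9 / 7.954 = 9.291 in total.
Round up → use L = 9.5 in.

L = 9.5 in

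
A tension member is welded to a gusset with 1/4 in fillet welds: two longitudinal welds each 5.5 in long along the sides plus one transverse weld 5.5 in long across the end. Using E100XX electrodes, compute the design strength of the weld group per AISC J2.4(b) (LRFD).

φR_n ≈ 140 kips

E100XX → F_EXX = 100 ksi.
t_e = 0.707 × 0.25 = 0.1767 in.
R_nwl = 0.6 × 100 × 0.1767 × 11 = 116.7 kips (longitudinal, 2 welds).
R_nwt = 0.6 × 100 × 0.1767 × 5.5 = 58.33 kips (transverse, base value).
(i) R_nwl + R_nwt = 175 kips; (ii) 0.85 R_nwl + 1.5 R_nwt = 186.6 kips.
R_n = max = 186.6 kips [governs: (ii)]; φR_n = 140 kips.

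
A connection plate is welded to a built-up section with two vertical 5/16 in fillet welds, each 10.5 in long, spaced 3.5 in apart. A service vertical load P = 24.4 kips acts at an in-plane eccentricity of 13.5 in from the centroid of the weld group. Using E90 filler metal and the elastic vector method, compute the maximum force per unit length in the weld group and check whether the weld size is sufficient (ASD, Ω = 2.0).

f_max ≈ 7.53 kip/in; NOT adequate

E90XX → F_EXX = 90 ksi.
Total weld length L_w = 21 in. Treat welds as unit-width lines.
Polar moment about centroid: J = 2[d³/12 + d(b/2)²] = 2[10.5³/12 + 10.5×1.75²] = 257.2 in³.
Direct shear f_v = P/L_w = 24.4 / 21 = 1.162 kip/in (vertical).
Torsion M = P·e = 24.4 × 13.5 = 329.4 kip·in.
Critical point at (x, y) = (1.75, 5.25) from centroid. f_tx = M·y/J = 6.722 kip/in; f_ty = M·x/J = 2.241 kip/in.
Resultant f_max = √[f_tx² + (f_v + f_ty)²] = √[6.722² + (1.162 + 2.241)²] = 7.535 kip/in.
Capacity per unit length: r_n/Ω = (1/2.0) × 0.6 × 90 × (0.707 × 0.3125) = 5.965 kip/in.
7.535 > 5.965 → NOT adequate.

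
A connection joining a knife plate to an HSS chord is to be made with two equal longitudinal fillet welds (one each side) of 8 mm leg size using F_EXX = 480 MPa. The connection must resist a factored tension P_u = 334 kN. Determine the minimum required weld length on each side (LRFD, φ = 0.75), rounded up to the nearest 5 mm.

L = 140 mm on each side

Throat t_e = 0.707 × 8 = 5.656 mm.
φr_n = 0.75 × 0.6 × 480 × 5.656 × 10⁻³ = 1.222 kN/mm.
L_req = P_u / φr_n = 334 / 1.222 = 273.4 mm total.
Per side: 273.4 / 2 = 136.7 mm.
Round up → use L = 140 mm on each side.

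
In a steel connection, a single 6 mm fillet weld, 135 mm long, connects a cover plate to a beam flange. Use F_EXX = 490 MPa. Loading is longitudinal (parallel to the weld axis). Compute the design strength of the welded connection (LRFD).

φR_n ≈ 126 kN

Effective throat t_e = 0.707 × 6 = 4.242 mm.
Total length L = 135 mm; A_we = 4.242 × 135 = 572.7 mm².
F_nw = 0.6 F_EXX = 0.6 × 490 = 294 MPa.
φR_n = 0.75 × 294 × 572.7 × 10⁻³ = 126.3 kN.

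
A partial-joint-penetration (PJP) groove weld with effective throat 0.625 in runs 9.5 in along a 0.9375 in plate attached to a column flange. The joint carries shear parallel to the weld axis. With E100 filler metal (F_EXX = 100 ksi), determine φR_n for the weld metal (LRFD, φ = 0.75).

Effective throat (given) t_e = 0.625 in.
A_we = 0.625 × 9.5 = 5.938 in².
F_nw = 0.6 F_EXX = 60 ksi.
φR_n = 0.75 × 60 × 5.938 = 267.2 kip.

φR_n ≈ 267 kip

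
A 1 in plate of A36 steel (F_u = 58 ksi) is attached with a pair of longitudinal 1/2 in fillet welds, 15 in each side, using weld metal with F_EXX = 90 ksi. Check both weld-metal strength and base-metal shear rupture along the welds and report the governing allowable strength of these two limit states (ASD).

R_n/Ω ≈ 286 kip (weld metal governs)

t_e = 0.707 × 0.5 = 0.3535 in; L = 30 in.
Weld metal: R_n/Ω = (1/2.0) × 0.6 × 90 × 0.3535 × 30 = 286.3 kip.
Base metal (shear rupture): R_n/Ω = (1/2.0) × 0.6 × 58 × 1 × 30 = 522 kip.
Governing: weld metal.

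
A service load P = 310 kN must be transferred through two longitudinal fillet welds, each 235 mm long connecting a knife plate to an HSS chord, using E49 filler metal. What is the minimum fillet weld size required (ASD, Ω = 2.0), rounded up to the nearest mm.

E49XX → F_EXX = 490 MPa.
Total weld length L = 470 mm.
Required throat t_e = P × Ω / (0.6 F_EXX × L) = 310 × 2.0 / (0.6 × 490 × 470 × 10⁻³) = 4.487 mm.
Required leg w = t_e / 0.707 = 6.346 mm → use 7 mm.

w = 7 mm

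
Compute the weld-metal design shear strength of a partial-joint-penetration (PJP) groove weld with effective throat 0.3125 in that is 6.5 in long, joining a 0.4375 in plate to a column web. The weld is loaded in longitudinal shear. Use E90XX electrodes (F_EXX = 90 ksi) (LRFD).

φR_n ≈ 82.3 kip

Effective throat (given) t_e = 0.3125 in.
A_we = 0.3125 × 6.5 = 2.031 in².
F_nw = 0.6 F_EXX = 54 ksi.
φR_n = 0.75 × 54 × 2.031 = 82.27 kip.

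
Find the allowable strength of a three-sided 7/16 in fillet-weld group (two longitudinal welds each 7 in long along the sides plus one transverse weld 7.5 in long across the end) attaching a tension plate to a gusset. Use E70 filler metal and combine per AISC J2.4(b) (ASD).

E70XX → F_EXX = 70 ksi.
t_e = 0.707 × 0.4375 = 0.3093 in.
R_nwl = 0.6 × 70 × 0.3093 × 14 = 181.9 kip (longitudinal, 2 welds).
R_nwt = 0.6 × 70 × 0.3093 × 7.5 = 97.43 kip (transverse, base value).
(i) R_nwl + R_nwt = 279.3 kip; (ii) 0.85 R_nwl + 1.5 R_nwt = 300.7 kip.
R_n = max = 300.7 kip [governs: (ii)]; R_n/Ω = 150.4 kip.

R_n/Ω ≈ 150 kip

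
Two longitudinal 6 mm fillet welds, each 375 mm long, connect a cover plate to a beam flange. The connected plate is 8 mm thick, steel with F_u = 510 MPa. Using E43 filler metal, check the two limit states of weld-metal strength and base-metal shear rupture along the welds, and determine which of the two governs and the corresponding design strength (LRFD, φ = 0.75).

E43XX → F_EXX = 430 MPa.
t_e = 0.707 × 6 = 4.242 mm; L = 750 mm.
Weld metal: φR_n = 0.75 × 0.6 × 430 × 4.242 × 750 × 10⁻³ = 615.6 kN.
Base metal (shear rupture): φR_n = 0.75 × 0.6 × 510 × 8 × 750 × 10⁻³ = 1377 kN.
Governing: weld metal.

φR_n ≈ 616 kN (weld metal governs)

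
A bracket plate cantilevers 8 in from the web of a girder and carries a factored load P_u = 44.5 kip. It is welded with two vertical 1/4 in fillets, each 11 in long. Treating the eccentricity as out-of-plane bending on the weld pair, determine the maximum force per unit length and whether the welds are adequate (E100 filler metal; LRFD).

f_max ≈ 9.06 kip/in; NOT adequate

E100XX → F_EXX = 100 ksi.
L_w = 2 × 11 = 22 in; section modulus (unit throat) S = 2 × L²/6 = 40.33 in².
Direct shear f_v = P/L_w = 44.5/22 = 2.023 kip/in.
Moment M = P × e = 44.5 × 8 = 356 kip·in; bending f_b = M/S = 8.826 kip/in.
f_max = √(f_v² + f_b²) = √(2.023² + 8.826²) = 9.055 kip/in.
φr_n = 0.75 × 0.6 × 100 × (0.707 × 0.25) = 7.954 kip/in → NOT adequate.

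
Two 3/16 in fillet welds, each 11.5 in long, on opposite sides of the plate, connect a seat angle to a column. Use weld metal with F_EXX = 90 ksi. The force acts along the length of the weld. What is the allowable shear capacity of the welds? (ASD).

R_n/Ω ≈ 82.3 kip

Effective throat t_e = 0.707 × 0.1875 = 0.1326 in.
Total length L = 23 in; A_we = 0.1326 × 23 = 3.049 in².
F_nw = 0.6 F_EXX = 0.6 × 90 = 54 ksi.
R_n = 54 × 3.049 = 164.6 kip; R_n/Ω = 164.6/2.0 = 82.32 kip.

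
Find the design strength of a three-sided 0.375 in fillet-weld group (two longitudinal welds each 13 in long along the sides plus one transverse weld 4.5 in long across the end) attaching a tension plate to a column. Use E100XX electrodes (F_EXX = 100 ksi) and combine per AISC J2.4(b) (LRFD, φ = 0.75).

φR_n ≈ 364 kips

t_e = 0.707 × 0.375 = 0.2651 in.
R_nwl = 0.6 × 100 × 0.2651 × 26 = 413.6 kips (longitudinal, 2 welds).
R_nwt = 0.6 × 100 × 0.2651 × 4.5 = 71.58 kips (transverse, base value).
(i) R_nwl + R_nwt = 485.2 kips; (ii) 0.85 R_nwl + 1.5 R_nwt = 458.9 kips.
R_n = max = 485.2 kips [governs: (i)]; φR_n = 363.9 kips.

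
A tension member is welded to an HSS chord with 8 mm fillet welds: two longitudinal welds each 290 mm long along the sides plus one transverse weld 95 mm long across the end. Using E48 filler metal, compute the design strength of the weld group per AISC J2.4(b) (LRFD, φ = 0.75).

φR_n ≈ 825 kN

E48XX → F_EXX = 480 MPa.
t_e = 0.707 × 8 = 5.656 mm.
R_nwl = 0.6 × 480 × 5.656 × 580 × 10⁻³ = 944.8 kN (longitudinal, 2 welds).
R_nwt = 0.6 × 480 × 5.656 × 95 × 10⁻³ = 154.7 kN (transverse, base value).
(i) R_nwl + R_nwt = 1100 kN; (ii) 0.85 R_nwl + 1.5 R_nwt = 1035 kN.
R_n = max = 1100 kN [governs: (i)]; φR_n = 824.6 kN.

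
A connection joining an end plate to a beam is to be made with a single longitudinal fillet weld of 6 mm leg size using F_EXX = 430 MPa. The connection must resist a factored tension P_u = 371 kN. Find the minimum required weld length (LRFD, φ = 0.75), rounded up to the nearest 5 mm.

Throat t_e = 0.707 × 6 = 4.242 mm.
φr_n = 0.75 × 0.6 × 430 × 4.242 × 10⁻³ = 0.8208 kN/mm.
L_req = P_u / φr_n = 371 / 0.8208 = 452 mm total.
Round up → use L = 455 mm.

L = 455 mm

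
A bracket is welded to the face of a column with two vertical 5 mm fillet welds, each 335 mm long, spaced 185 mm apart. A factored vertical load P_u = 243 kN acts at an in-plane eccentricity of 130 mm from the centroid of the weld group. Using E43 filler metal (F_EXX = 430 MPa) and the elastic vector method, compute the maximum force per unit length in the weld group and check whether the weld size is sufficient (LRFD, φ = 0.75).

f_max ≈ 750 N/mm; NOT adequate

Total weld length L_w = 670 mm. Treat welds as unit-width lines.
Polar moment about centroid: J = 2[d³/12 + d(b/2)²] = 2[335³/12 + 335×92.5²] = 12000000 mm³.
Direct shear f_v = P/L_w = 243×10³ / 670 = 362.7 N/mm (vertical).
Torsion M = P·e = 243×10³ × 130 = 31590000 N·mm.
Critical point at (x, y) = (92.5, 167.5) from centroid. f_tx = M·y/J = 441 N/mm; f_ty = M·x/J = 243.5 N/mm.
Resultant f_max = √[f_tx² + (f_v + f_ty)²] = √[441² + (362.7 + 243.5)²] = 749.7 N/mm.
Capacity per unit length: φr_n = 0.75 × 0.6 × 430 × (0.707 × 5) = 684 N/mm.
749.7 > 684 → NOT adequate.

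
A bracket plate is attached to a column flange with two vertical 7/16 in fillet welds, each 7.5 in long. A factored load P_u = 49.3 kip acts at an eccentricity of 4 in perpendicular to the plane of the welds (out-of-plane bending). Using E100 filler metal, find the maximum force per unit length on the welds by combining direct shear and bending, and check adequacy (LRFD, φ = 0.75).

f_max ≈ 11 kip/in; adequate

E100XX → F_EXX = 100 ksi.
L_w = 2 × 7.5 = 15 in; section modulus (unit throat) S = 2 × L²/6 = 18.75 in².
Direct shear f_v = P/L_w = 49.3/15 = 3.287 kip/in.
Moment M = P × e = 49.3 × 4 = 197.2 kip·in; bending f_b = M/S = 10.52 kip/in.
f_max = √(f_v² + f_b²) = √(3.287² + 10.52²) = 11.02 kip/in.
φr_n = 0.75 × 0.6 × 100 × (0.707 × 0.4375) = 13.92 kip/in → adequate.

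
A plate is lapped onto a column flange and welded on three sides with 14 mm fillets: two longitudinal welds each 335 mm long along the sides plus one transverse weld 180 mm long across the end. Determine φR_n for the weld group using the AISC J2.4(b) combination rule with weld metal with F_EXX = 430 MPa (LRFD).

φR_n ≈ 1630 kN

t_e = 0.707 × 14 = 9.898 mm.
R_nwl = 0.6 × 430 × 9.898 × 670 × 10⁻³ = 1711 kN (longitudinal, 2 welds).
R_nwt = 0.6 × 430 × 9.898 × 180 × 10⁻³ = 459.7 kN (transverse, base value).
(i) R_nwl + R_nwt = 2171 kN; (ii) 0.85 R_nwl + 1.5 R_nwt = 2144 kN.
R_n = max = 2171 kN [governs: (i)]; φR_n = 1628 kN.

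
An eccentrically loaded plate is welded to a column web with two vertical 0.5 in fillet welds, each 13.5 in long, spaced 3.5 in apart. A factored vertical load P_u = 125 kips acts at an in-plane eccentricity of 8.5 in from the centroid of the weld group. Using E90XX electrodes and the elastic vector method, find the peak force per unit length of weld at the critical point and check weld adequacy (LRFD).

E90XX → F_EXX = 90 ksi.
Total weld length L_w = 27 in. Treat welds as unit-width lines.
Polar moment about centroid: J = 2[d³/12 + d(b/2)²] = 2[13.5³/12 + 13.5×1.75²] = 492.8 in³.
Direct shear f_v = P/L_w = 125 / 27 = 4.63 kip/in (vertical).
Torsion M = P·e = 125 × 8.5 = 1062.5 kip·in.
Critical point at (x, y) = (1.75, 6.75) from centroid. f_tx = M·y/J = 14.55 kip/in; f_ty = M·x/J = 3.773 kip/in.
Resultant f_max = √[f_tx² + (f_v + f_ty)²] = √[14.55² + (4.63 + 3.773)²] = 16.81 kip/in.
Capacity per unit length: φr_n = 0.75 × 0.6 × 90 × (0.707 × 0.5) = 14.32 kip/in.
16.81 > 14.32 → NOT adequate.

f_max ≈ 16.8 kip/in; NOT adequate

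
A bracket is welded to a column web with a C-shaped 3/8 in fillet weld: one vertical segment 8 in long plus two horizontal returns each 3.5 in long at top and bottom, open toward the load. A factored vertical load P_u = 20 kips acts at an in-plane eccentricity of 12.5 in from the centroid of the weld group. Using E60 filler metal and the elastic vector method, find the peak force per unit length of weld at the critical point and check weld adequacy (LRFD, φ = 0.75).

E60XX → F_EXX = 60 ksi.
Total weld length L_w = 15 in. Treat welds as unit-width lines.
Centroid: x̄ = 2×3.5×1.75 / 15 = 0.8167 in from the vertical weld.
Polar moment about centroid: J = I_x + I_y = [8³/12 + 2×3.5×4²] + [8×0.8167² + 2(3.5³/12 + 3.5×0.9333²)] = 173.2 in³.
Direct shear f_v = P/L_w = 20 / 15 = 1.333 kip/in (vertical).
Torsion M = P·e = 20 × 12.5 = 250 kip·in.
Critical point at (x, y) = (2.683, 4) from centroid. f_tx = M·y/J = 5.772 kip/in; f_ty = M·x/J = 3.872 kip/in.
Resultant f_max = √[f_tx² + (f_v + f_ty)²] = √[5.772² + (1.333 + 3.872)²] = 7.773 kip/in.
Capacity per unit length: φr_n = 0.75 × 0.6 × 60 × (0.707 × 0.375) = 7.158 kip/in.
7.773 > 7.158 → NOT adequate.

f_max ≈ 7.77 kip/in; NOT adequate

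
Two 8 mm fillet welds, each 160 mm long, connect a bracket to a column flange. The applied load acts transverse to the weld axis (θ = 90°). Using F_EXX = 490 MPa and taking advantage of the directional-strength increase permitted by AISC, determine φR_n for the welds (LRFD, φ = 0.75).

t_e = 0.707 × 8 = 5.656 mm; A_we = 5.656 × 320 = 1810 mm².
Directional factor: 1.0 + 0.5 sin^1.5(90°) = 1.5.
F_nw = 0.6 × 490 × 1.5 = 441 MPa.
φR_n = 0.75 × 441 × 1810 × 10⁻³ = 598.6 kN.

φR_n ≈ 599 kN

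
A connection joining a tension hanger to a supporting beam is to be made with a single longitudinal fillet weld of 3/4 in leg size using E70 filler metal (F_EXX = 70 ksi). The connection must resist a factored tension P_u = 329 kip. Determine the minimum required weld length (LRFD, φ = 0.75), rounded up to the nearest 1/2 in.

Throat t_e = 0.707 × 0.75 = 0.5302 in.
φr_n = 0.75 × 0.6 × 70 × 0.5302 = 16.7 kip/in.
L_req = P_u / φr_n = 329 / 16.7 = 19.7 in total.
Round up → use L = 20 in.

L = 20 in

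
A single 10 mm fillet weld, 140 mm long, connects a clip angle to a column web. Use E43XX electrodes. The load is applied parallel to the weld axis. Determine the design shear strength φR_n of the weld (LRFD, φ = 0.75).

E43XX → F_EXX = 430 MPa.
Effective throat t_e = 0.707 × 10 = 7.07 mm.
Total length L = 140 mm; A_we = 7.07 × 140 = 989.8 mm².
F_nw = 0.6 F_EXX = 0.6 × 430 = 258 MPa.
φR_n = 0.75 × 258 × 989.8 × 10⁻³ = 191.5 kN.

φR_n ≈ 192 kN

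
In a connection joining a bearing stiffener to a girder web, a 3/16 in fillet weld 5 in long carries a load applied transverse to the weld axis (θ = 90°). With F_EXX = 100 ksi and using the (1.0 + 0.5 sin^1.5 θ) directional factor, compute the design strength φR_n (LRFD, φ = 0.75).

t_e = 0.707 × 0.1875 = 0.1326 in; A_we = 0.1326 × 5 = 0.6628 in².
Directional factor: 1.0 + 0.5 sin^1.5(90°) = 1.5.
F_nw = 0.6 × 100 × 1.5 = 90 ksi.
φR_n = 0.75 × 90 × 0.6628 = 44.74 kip.

φR_n ≈ 44.7 kip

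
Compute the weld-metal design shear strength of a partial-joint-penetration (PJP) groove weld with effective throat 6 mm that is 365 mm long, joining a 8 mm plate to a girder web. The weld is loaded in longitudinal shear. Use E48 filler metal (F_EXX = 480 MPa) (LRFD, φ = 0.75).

Effective throat (given) t_e = 6 mm.
A_we = 6 × 365 = 2190 mm².
F_nw = 0.6 F_EXX = 288 MPa.
φR_n = 0.75 × 288 × 2190 × 10⁻³ = 473 kN.

φR_n ≈ 473 kN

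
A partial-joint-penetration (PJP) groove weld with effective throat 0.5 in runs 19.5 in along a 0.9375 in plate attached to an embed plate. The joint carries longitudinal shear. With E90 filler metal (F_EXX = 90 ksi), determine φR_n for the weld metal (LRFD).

φR_n ≈ 395 kips

Effective throat (given) t_e = 0.5 in.
A_we = 0.5 × 19.5 = 9.75 in².
F_nw = 0.6 F_EXX = 54 ksi.
φR_n = 0.75 × 54 × 9.75 = 394.9 kips.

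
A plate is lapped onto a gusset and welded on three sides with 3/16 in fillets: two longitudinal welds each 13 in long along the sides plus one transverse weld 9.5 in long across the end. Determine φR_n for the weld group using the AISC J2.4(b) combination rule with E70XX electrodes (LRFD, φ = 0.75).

E70XX → F_EXX = 70 ksi.
t_e = 0.707 × 0.1875 = 0.1326 in.
R_nwl = 0.6 × 70 × 0.1326 × 26 = 144.8 kips (longitudinal, 2 welds).
R_nwt = 0.6 × 70 × 0.1326 × 9.5 = 52.89 kips (transverse, base value).
(i) R_nwl + R_nwt = 197.7 kips; (ii) 0.85 R_nwl + 1.5 R_nwt = 202.4 kips.
R_n = max = 202.4 kips [governs: (ii)]; φR_n = 151.8 kips.

φR_n ≈ 152 kips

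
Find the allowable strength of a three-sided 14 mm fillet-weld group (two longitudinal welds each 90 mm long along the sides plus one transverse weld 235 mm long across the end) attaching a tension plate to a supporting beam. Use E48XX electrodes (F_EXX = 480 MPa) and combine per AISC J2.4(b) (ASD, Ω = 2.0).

R_n/Ω ≈ 720 kN

t_e = 0.707 × 14 = 9.898 mm.
R_nwl = 0.6 × 480 × 9.898 × 180 × 10⁻³ = 513.1 kN (longitudinal, 2 welds).
R_nwt = 0.6 × 480 × 9.898 × 235 × 10⁻³ = 669.9 kN (transverse, base value).
(i) R_nwl + R_nwt = 1183 kN; (ii) 0.85 R_nwl + 1.5 R_nwt = 1441 kN.
R_n = max = 1441 kN [governs: (ii)]; R_n/Ω = 720.5 kN.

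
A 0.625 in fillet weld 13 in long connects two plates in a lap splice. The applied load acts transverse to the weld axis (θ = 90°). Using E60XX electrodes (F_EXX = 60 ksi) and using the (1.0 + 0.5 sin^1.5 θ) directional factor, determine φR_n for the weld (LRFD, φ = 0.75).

t_e = 0.707 × 0.625 = 0.4419 in; A_we = 0.4419 × 13 = 5.744 in².
Directional factor: 1.0 + 0.5 sin^1.5(90°) = 1.5.
F_nw = 0.6 × 60 × 1.5 = 54 ksi.
φR_n = 0.75 × 54 × 5.744 = 232.6 kip.

φR_n ≈ 233 kip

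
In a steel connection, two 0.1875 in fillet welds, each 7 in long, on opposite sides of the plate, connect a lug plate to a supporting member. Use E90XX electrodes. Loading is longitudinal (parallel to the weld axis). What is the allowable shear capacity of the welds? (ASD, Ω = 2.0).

E90XX → F_EXX = 90 ksi.
Effective throat t_e = 0.707 × 0.1875 = 0.1326 in.
Total length L = 14 in; A_we = 0.1326 × 14 = 1.856 in².
F_nw = 0.6 F_EXX = 0.6 × 90 = 54 ksi.
R_n = 54 × 1.856 = 100.2 kips; R_n/Ω = 100.2/2.0 = 50.11 kips.

R_n/Ω ≈ 50.1 kips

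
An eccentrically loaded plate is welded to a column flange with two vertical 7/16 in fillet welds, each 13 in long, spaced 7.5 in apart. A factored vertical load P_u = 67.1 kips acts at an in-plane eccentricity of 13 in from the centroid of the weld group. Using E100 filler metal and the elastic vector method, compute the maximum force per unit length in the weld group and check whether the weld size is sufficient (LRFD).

E100XX → F_EXX = 100 ksi.
Total weld length L_w = 26 in. Treat welds as unit-width lines.
Polar moment about centroid: J = 2[d³/12 + d(b/2)²] = 2[13³/12 + 13×3.75²] = 731.8 in³.
Direct shear f_v = P/L_w = 67.1 / 26 = 2.581 kip/in (vertical).
Torsion M = P·e = 67.1 × 13 = 872.3 kip·in.
Critical point at (x, y) = (3.75, 6.5) from centroid. f_tx = M·y/J = 7.748 kip/in; f_ty = M·x/J = 4.47 kip/in.
Resultant f_max = √[f_tx² + (f_v + f_ty)²] = √[7.748² + (2.581 + 4.47)²] = 10.48 kip/in.
Capacity per unit length: φr_n = 0.75 × 0.6 × 100 × (0.707 × 0.4375) = 13.92 kip/in.
10.48 ≤ 13.92 → adequate.

f_max ≈ 10.5 kip/in; adequate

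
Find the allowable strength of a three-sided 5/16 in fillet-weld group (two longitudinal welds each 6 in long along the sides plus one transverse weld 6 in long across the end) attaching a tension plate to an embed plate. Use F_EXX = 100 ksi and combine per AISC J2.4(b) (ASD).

t_e = 0.707 × 0.3125 = 0.2209 in.
R_nwl = 0.6 × 100 × 0.2209 × 12 = 159.1 kip (longitudinal, 2 welds).
R_nwt = 0.6 × 100 × 0.2209 × 6 = 79.54 kip (transverse, base value).
(i) R_nwl + R_nwt = 238.6 kip; (ii) 0.85 R_nwl + 1.5 R_nwt = 254.5 kip.
R_n = max = 254.5 kip [governs: (ii)]; R_n/Ω = 127.3 kip.

R_n/Ω ≈ 127 kip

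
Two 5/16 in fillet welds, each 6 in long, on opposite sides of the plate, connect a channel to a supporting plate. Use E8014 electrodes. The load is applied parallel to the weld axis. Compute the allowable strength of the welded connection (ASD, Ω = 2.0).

E80XX → F_EXX = 80 ksi.
Effective throat t_e = 0.707 × 0.3125 = 0.2209 in.
Total length L = 12 in; A_we = 0.2209 × 12 = 2.651 in².
F_nw = 0.6 F_EXX = 0.6 × 80 = 48 ksi.
R_n = 48 × 2.651 = 127.3 kips; R_n/Ω = 127.3/2.0 = 63.63 kips.

R_n/Ω ≈ 63.6 kips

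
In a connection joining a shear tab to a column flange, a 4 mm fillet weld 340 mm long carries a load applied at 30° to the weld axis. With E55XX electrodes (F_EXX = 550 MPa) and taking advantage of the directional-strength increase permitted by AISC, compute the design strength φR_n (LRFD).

t_e = 0.707 × 4 = 2.828 mm; A_we = 2.828 × 340 = 961.5 mm².
Directional factor: 1.0 + 0.5 sin^1.5(30°) = 1.177.
F_nw = 0.6 × 550 × 1.177 = 388.3 MPa.
φR_n = 0.75 × 388.3 × 961.5 × 10⁻³ = 280 kN.

φR_n ≈ 280 kN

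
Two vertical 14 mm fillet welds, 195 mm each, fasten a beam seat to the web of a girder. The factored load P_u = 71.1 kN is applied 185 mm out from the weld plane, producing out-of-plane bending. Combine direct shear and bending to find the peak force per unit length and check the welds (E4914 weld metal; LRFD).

f_max ≈ 1050 N/mm; adequate

E49XX → F_EXX = 490 MPa.
L_w = 2 × 195 = 390 mm; section modulus (unit throat) S = 2 × L²/6 = 12680 mm².
Direct shear f_v = P/L_w = 71.1×10³/390 = 182.3 N/mm.
Moment M = P × e = 71.1×10³ × 185 = 13154000 N·mm; bending f_b = M/S = 1038 N/mm.
f_max = √(f_v² + f_b²) = √(182.3² + 1038²) = 1054 N/mm.
φr_n = 0.75 × 0.6 × 490 × (0.707 × 14) = 2183 N/mm → adequate.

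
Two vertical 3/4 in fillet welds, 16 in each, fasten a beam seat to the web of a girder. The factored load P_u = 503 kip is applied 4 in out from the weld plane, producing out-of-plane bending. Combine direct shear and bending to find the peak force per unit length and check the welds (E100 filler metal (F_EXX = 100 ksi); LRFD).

L_w = 2 × 16 = 32 in; section modulus (unit throat) S = 2 × L²/6 = 85.33 in².
Direct shear f_v = P/L_w = 503/32 = 15.72 kip/in.
Moment M = P × e = 503 × 4 = 2012 kip·in; bending f_b = M/S = 23.58 kip/in.
f_max = √(f_v² + f_b²) = √(15.72² + 23.58²) = 28.34 kip/in.
φr_n = 0.75 × 0.6 × 100 × (0.707 × 0.75) = 23.86 kip/in → NOT adequate.

f_max ≈ 28.3 kip/in; NOT adequate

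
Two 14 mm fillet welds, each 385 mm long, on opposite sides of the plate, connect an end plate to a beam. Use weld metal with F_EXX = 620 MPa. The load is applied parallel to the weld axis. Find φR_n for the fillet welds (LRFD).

φR_n ≈ 2130 kN

Effective throat t_e = 0.707 × 14 = 9.898 mm.
Total length L = 770 mm; A_we = 9.898 × 770 = 7621 mm².
F_nw = 0.6 F_EXX = 0.6 × 620 = 372 MPa.
φR_n = 0.75 × 372 × 7621 × 10⁻³ = 2126 kN.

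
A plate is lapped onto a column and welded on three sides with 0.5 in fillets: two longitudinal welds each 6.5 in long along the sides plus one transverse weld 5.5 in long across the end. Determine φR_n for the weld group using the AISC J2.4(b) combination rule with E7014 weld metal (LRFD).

E70XX → F_EXX = 70 ksi.
t_e = 0.707 × 0.5 = 0.3535 in.
R_nwl = 0.6 × 70 × 0.3535 × 13 = 193 kip (longitudinal, 2 welds).
R_nwt = 0.6 × 70 × 0.3535 × 5.5 = 81.66 kip (transverse, base value).
(i) R_nwl + R_nwt = 274.7 kip; (ii) 0.85 R_nwl + 1.5 R_nwt = 286.5 kip.
R_n = max = 286.5 kip [governs: (ii)]; φR_n = 214.9 kip.

φR_n ≈ 215 kip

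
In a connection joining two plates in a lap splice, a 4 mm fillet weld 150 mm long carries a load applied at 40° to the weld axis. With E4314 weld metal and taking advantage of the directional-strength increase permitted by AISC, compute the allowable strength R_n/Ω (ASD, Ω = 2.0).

E43XX → F_EXX = 430 MPa.
t_e = 0.707 × 4 = 2.828 mm; A_we = 2.828 × 150 = 424.2 mm².
Directional factor: 1.0 + 0.5 sin^1.5(40°) = 1.258.
F_nw = 0.6 × 430 × 1.258 = 324.5 MPa.
R_n/Ω = (324.5 × 424.2) / 2.0 × 10⁻³ = 68.82 kN.

R_n/Ω ≈ 68.8 kN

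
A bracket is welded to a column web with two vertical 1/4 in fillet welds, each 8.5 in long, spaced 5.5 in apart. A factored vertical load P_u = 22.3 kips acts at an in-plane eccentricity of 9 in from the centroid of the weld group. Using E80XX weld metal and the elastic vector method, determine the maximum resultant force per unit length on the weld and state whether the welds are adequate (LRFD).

f_max ≈ 5.23 kip/in; adequate

E80XX → F_EXX = 80 ksi.
Total weld length L_w = 17 in. Treat welds as unit-width lines.
Polar moment about centroid: J = 2[d³/12 + d(b/2)²] = 2[8.5³/12 + 8.5×2.75²] = 230.9 in³.
Direct shear f_v = P/L_w = 22.3 / 17 = 1.312 kip/in (vertical).
Torsion M = P·e = 22.3 × 9 = 200.7 kip·in.
Critical point at (x, y) = (2.75, 4.25) from centroid. f_tx = M·y/J = 3.694 kip/in; f_ty = M·x/J = 2.39 kip/in.
Resultant f_max = √[f_tx² + (f_v + f_ty)²] = √[3.694² + (1.312 + 2.39)²] = 5.23 kip/in.
Capacity per unit length: φr_n = 0.75 × 0.6 × 80 × (0.707 × 0.25) = 6.363 kip/in.
5.23 ≤ 6.363 → adequate.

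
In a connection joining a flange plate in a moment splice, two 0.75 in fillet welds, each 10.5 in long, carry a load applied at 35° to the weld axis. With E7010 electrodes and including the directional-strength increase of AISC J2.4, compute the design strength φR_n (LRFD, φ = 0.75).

E70XX → F_EXX = 70 ksi.
t_e = 0.707 × 0.75 = 0.5302 in; A_we = 0.5302 × 21 = 11.14 in².
Directional factor: 1.0 + 0.5 sin^1.5(35°) = 1.217.
F_nw = 0.6 × 70 × 1.217 = 51.12 ksi.
φR_n = 0.75 × 51.12 × 11.14 = 426.9 kips.

φR_n ≈ 427 kips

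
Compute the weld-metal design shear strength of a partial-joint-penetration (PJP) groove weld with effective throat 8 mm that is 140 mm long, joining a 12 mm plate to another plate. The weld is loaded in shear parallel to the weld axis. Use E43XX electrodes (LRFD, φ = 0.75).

φR_n ≈ 217 kN

E43XX → F_EXX = 430 MPa.
Effective throat (given) t_e = 8 mm.
A_we = 8 × 140 = 1120 mm².
F_nw = 0.6 F_EXX = 258 MPa.
φR_n = 0.75 × 258 × 1120 × 10⁻³ = 216.7 kN.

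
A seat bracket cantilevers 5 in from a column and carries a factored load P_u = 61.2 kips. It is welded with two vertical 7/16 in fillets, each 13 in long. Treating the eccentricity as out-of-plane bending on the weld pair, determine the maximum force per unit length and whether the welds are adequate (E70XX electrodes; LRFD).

E70XX → F_EXX = 70 ksi.
L_w = 2 × 13 = 26 in; section modulus (unit throat) S = 2 × L²/6 = 56.33 in².
Direct shear f_v = P/L_w = 61.2/26 = 2.354 kip/in.
Moment M = P × e = 61.2 × 5 = 306 kip·in; bending f_b = M/S = 5.432 kip/in.
f_max = √(f_v² + f_b²) = √(2.354² + 5.432²) = 5.92 kip/in.
φr_n = 0.75 × 0.6 × 70 × (0.707 × 0.4375) = 9.743 kip/in → adequate.

f_max ≈ 5.92 kip/in; adequate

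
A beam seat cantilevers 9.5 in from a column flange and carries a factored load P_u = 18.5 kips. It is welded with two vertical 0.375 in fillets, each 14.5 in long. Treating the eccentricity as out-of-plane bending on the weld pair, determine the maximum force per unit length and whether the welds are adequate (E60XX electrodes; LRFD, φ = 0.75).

E60XX → F_EXX = 60 ksi.
L_w = 2 × 14.5 = 29 in; section modulus (unit throat) S = 2 × L²/6 = 70.08 in².
Direct shear f_v = P/L_w = 18.5/29 = 0.6379 kip/in.
Moment M = P × e = 18.5 × 9.5 = 175.75 kip·in; bending f_b = M/S = 2.508 kip/in.
f_max = √(f_v² + f_b²) = √(0.6379² + 2.508²) = 2.588 kip/in.
φr_n = 0.75 × 0.6 × 60 × (0.707 × 0.375) = 7.158 kip/in → adequate.

f_max ≈ 2.59 kip/in; adequate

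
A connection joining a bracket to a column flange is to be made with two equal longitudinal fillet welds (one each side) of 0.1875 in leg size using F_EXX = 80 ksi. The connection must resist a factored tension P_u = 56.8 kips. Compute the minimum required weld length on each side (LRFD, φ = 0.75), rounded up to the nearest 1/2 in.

L = 6 in on each side

Throat t_e = 0.707 × 0.1875 = 0.1326 in.
φr_n = 0.75 × 0.6 × 80 × 0.1326 = 4.772 kips/in.
L_req = P_u / φr_n = 56.8 / 4.772 = 11.9 in total.
Per side: 11.9 / 2 = 5.951 in.
Round up → use L = 6 in on each side.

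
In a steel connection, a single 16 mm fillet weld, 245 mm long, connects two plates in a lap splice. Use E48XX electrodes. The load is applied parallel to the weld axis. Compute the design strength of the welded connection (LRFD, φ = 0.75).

φR_n ≈ 599 kN

E48XX → F_EXX = 480 MPa.
Effective throat t_e = 0.707 × 16 = 11.31 mm.
Total length L = 245 mm; A_we = 11.31 × 245 = 2771 mm².
F_nw = 0.6 F_EXX = 0.6 × 480 = 288 MPa.
φR_n = 0.75 × 288 × 2771 × 10⁻³ = 598.6 kN.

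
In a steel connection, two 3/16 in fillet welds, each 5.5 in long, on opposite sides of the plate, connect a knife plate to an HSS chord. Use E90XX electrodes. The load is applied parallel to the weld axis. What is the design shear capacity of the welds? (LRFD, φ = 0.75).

φR_n ≈ 59.1 kip

E90XX → F_EXX = 90 ksi.
Effective throat t_e = 0.707 × 0.1875 = 0.1326 in.
Total length L = 11 in; A_we = 0.1326 × 11 = 1.458 in².
F_nw = 0.6 F_EXX = 0.6 × 90 = 54 ksi.
φR_n = 0.75 × 54 × 1.458 = 59.06 kip.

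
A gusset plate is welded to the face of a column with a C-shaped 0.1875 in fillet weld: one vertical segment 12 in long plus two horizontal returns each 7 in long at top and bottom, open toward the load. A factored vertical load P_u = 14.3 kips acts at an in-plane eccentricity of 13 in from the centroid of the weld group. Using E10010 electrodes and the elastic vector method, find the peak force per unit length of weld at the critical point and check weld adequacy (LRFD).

E100XX → F_EXX = 100 ksi.
Total weld length L_w = 26 in. Treat welds as unit-width lines.
Centroid: x̄ = 2×7×3.5 / 26 = 1.885 in from the vertical weld.
Polar moment about centroid: J = I_x + I_y = [12³/12 + 2×7×6²] + [12×1.885² + 2(7³/12 + 7×1.615²)] = 784.3 in³.
Direct shear f_v = P/L_w = 14.3 / 26 = 0.55 kip/in (vertical).
Torsion M = P·e = 14.3 × 13 = 185.9 kip·in.
Critical point at (x, y) = (5.115, 6) from centroid. f_tx = M·y/J = 1.422 kip/in; f_ty = M·x/J = 1.212 kip/in.
Resultant f_max = √[f_tx² + (f_v + f_ty)²] = √[1.422² + (0.55 + 1.212)²] = 2.265 kip/in.
Capacity per unit length: φr_n = 0.75 × 0.6 × 100 × (0.707 × 0.1875) = 5.965 kip/in.
2.265 ≤ 5.965 → adequate.

f_max ≈ 2.26 kip/in; adequate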